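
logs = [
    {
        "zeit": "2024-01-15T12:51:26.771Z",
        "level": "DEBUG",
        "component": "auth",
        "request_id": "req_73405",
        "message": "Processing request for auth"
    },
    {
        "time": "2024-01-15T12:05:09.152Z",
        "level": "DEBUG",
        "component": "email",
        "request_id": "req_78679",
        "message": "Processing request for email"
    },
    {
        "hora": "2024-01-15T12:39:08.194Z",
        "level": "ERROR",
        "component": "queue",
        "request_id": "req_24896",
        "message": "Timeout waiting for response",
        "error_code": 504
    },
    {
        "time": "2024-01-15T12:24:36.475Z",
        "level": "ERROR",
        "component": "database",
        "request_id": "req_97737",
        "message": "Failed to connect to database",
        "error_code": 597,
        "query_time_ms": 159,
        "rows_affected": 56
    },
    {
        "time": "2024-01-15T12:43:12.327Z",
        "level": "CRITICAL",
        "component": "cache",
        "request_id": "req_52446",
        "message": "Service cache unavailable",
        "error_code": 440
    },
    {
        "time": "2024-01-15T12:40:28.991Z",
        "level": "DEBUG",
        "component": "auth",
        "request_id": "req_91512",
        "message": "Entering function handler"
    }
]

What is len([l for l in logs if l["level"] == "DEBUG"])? 3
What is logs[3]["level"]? "ERROR"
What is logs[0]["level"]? "DEBUG"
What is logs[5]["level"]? "DEBUG"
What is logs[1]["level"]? "DEBUG"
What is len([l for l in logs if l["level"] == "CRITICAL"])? 1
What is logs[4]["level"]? "CRITICAL"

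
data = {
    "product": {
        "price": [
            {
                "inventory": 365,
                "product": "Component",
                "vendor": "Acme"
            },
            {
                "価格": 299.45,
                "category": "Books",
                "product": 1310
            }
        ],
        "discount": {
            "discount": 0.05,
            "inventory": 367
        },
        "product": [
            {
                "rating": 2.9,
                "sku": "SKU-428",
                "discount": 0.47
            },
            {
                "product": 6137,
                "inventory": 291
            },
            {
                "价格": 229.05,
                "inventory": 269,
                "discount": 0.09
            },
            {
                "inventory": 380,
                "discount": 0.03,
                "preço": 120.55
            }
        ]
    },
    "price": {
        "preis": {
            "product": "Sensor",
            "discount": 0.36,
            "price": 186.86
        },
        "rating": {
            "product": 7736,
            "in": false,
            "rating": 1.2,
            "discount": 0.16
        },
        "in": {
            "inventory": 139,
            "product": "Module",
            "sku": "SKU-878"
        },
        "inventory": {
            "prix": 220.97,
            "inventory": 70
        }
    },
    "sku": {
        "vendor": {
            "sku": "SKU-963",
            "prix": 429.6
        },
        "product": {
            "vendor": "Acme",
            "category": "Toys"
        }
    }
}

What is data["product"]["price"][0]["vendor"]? "Acme"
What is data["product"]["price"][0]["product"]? "Component"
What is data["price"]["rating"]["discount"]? 0.16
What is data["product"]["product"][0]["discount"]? 0.47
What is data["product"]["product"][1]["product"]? 6137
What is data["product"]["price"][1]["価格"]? 299.45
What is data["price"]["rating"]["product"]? 7736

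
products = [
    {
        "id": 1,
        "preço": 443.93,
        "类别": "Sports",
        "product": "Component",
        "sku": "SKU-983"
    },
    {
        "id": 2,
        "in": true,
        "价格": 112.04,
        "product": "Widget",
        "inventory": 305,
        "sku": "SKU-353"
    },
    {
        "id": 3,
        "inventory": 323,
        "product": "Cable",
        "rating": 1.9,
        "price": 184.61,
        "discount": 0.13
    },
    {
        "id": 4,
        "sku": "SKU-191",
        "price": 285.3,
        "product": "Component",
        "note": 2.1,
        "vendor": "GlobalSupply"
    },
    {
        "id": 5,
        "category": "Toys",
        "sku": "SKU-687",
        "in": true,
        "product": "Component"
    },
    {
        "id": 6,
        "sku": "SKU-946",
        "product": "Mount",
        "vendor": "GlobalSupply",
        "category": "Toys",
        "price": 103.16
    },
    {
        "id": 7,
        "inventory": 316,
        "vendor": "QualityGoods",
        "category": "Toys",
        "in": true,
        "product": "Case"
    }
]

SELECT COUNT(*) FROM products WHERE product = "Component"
3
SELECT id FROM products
[1, 2, 3, 4, 5, 6, 7]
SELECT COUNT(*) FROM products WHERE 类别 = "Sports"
1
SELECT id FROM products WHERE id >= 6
[6, 7]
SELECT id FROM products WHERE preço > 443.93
[]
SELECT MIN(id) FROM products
1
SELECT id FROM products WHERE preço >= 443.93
[1]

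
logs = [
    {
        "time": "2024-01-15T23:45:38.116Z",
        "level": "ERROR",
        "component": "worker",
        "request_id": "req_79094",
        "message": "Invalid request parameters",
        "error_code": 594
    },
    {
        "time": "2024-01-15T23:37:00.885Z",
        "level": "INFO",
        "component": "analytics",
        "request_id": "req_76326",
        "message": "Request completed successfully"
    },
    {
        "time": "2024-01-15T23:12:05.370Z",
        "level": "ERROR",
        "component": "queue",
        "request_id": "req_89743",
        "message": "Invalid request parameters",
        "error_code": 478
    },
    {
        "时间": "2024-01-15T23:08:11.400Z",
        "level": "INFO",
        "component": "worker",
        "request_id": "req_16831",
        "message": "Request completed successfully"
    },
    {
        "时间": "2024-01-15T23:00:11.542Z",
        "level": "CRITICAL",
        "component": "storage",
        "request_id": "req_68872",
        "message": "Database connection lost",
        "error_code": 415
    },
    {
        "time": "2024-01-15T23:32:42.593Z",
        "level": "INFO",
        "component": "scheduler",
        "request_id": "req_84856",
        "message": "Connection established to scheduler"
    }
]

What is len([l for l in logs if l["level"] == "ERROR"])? 2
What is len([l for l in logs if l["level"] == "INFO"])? 3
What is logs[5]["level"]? "INFO"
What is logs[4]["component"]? "storage"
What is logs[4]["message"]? "Database connection lost"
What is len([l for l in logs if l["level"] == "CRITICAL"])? 1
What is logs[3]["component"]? "worker"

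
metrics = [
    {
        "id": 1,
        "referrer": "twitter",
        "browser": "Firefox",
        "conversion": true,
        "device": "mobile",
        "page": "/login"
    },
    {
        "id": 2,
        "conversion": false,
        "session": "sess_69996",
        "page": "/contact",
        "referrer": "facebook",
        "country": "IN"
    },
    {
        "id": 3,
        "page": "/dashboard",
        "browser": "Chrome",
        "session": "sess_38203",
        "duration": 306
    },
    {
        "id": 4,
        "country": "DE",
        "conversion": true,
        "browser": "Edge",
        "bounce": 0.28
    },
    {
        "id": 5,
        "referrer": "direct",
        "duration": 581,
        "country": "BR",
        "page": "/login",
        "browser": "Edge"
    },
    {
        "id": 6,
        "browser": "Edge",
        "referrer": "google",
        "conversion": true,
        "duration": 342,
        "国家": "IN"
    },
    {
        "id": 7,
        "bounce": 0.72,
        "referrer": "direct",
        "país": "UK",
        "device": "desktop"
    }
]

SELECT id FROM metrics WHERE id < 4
[1, 2, 3]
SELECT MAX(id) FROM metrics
7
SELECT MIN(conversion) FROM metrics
False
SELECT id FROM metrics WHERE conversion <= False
[2]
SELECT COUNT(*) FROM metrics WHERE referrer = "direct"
2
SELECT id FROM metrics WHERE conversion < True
[2]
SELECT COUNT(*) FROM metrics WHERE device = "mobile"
1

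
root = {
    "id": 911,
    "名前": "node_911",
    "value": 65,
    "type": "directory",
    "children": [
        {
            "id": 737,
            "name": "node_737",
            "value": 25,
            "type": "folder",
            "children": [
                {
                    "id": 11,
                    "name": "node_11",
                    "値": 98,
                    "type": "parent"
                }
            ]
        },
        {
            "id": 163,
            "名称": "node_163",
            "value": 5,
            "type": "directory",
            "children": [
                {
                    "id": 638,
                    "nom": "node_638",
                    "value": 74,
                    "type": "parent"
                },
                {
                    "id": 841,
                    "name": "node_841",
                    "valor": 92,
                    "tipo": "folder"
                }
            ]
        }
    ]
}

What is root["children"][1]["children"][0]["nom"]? "node_638"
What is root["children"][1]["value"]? 5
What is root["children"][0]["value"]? 25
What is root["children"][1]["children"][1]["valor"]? 92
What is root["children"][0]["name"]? "node_737"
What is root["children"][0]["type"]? "folder"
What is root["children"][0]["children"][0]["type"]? "parent"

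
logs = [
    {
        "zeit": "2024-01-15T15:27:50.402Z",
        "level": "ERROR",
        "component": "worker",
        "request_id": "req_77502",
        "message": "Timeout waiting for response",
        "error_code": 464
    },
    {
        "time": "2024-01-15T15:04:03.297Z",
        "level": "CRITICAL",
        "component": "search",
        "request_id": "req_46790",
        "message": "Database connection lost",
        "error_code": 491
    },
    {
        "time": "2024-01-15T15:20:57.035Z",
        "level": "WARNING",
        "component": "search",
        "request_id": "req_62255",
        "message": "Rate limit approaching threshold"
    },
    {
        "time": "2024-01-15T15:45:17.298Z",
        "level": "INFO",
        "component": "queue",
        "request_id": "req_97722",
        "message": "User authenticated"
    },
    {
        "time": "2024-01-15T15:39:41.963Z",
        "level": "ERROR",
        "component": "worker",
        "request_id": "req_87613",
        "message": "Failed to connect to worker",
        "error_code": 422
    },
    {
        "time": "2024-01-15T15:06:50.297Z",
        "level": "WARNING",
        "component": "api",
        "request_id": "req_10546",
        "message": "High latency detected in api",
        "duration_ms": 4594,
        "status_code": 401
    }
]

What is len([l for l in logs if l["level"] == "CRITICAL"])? 1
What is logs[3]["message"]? "User authenticated"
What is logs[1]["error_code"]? 491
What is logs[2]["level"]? "WARNING"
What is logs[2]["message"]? "Rate limit approaching threshold"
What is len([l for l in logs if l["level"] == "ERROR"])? 2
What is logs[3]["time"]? "2024-01-15T15:45:17.298Z"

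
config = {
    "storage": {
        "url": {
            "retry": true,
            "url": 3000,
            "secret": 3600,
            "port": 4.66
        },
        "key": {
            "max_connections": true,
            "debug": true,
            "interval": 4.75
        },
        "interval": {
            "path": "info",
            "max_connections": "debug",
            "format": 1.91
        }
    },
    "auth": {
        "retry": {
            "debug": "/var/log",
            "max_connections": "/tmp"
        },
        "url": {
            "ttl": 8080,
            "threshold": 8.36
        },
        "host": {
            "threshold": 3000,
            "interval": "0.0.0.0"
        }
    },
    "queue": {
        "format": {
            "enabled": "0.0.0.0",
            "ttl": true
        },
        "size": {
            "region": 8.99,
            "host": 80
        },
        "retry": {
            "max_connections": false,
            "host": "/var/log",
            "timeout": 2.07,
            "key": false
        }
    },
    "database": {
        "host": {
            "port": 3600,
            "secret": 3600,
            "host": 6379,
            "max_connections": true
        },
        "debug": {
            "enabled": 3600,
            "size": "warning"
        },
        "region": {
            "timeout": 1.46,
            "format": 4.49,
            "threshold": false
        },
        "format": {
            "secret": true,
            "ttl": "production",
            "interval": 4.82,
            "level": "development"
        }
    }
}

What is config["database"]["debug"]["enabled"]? 3600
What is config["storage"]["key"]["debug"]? True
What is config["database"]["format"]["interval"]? 4.82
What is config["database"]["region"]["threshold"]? False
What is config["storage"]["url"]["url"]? 3000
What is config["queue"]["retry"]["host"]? "/var/log"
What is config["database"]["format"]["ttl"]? "production"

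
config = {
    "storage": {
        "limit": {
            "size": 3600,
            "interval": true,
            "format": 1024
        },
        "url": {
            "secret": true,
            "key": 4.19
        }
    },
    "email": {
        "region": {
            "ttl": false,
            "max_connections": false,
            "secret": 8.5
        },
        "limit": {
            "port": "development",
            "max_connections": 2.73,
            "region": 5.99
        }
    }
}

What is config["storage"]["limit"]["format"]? 1024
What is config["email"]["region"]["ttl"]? False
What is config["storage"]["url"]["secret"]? True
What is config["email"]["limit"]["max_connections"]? 2.73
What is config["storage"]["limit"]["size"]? 3600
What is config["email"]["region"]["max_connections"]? False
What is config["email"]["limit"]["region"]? 5.99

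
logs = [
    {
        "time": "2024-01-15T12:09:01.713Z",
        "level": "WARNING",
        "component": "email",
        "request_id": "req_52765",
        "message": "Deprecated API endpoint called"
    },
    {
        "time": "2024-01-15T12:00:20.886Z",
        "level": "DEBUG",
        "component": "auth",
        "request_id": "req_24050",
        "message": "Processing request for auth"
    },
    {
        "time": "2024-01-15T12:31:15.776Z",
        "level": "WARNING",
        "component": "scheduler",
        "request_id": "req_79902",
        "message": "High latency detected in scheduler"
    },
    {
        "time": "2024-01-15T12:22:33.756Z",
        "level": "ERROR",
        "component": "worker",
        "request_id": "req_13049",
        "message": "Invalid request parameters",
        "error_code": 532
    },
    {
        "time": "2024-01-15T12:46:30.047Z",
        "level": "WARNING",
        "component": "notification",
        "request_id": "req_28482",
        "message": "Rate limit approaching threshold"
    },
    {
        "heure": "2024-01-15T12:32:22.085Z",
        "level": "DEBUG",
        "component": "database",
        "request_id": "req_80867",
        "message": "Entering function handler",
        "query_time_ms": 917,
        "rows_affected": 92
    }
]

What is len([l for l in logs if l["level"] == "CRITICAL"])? 0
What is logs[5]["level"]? "DEBUG"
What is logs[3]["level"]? "ERROR"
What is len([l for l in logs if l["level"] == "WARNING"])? 3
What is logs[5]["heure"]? "2024-01-15T12:32:22.085Z"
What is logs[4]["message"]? "Rate limit approaching threshold"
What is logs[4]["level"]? "WARNING"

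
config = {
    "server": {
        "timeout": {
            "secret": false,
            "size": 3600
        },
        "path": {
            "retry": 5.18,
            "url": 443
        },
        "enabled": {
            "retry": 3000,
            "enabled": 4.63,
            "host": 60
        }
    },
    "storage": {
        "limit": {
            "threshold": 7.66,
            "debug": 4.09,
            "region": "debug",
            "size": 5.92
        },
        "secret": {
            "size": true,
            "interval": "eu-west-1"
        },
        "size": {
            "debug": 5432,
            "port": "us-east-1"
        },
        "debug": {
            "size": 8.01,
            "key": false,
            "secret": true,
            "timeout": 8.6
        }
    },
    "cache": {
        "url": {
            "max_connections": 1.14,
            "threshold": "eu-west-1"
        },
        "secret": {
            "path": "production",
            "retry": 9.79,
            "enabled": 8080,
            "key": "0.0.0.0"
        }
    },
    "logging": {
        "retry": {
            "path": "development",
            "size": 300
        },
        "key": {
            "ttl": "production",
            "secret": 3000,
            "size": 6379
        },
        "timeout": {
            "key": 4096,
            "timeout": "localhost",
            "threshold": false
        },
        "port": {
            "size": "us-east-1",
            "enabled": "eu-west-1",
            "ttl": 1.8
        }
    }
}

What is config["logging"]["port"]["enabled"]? "eu-west-1"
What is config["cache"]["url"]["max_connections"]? 1.14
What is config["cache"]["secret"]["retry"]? 9.79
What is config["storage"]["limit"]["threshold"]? 7.66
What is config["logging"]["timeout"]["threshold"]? False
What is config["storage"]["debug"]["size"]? 8.01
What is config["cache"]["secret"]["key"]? "0.0.0.0"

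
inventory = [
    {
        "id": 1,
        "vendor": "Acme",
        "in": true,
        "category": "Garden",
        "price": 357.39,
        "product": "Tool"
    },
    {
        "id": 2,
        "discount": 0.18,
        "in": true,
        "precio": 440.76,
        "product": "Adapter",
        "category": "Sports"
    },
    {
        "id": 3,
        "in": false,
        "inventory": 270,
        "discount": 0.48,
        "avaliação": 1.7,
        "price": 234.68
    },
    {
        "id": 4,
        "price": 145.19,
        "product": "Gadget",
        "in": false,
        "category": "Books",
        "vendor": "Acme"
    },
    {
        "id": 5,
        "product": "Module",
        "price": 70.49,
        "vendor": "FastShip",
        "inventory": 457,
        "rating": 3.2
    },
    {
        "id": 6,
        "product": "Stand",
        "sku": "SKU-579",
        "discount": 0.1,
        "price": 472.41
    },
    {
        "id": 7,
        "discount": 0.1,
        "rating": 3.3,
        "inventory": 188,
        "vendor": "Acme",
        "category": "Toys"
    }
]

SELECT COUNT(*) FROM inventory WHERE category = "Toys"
1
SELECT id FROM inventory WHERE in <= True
[1, 2, 3, 4]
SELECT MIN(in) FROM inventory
False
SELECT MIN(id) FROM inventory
1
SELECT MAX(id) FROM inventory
7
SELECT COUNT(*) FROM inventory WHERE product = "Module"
1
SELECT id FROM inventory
[1, 2, 3, 4, 5, 6, 7]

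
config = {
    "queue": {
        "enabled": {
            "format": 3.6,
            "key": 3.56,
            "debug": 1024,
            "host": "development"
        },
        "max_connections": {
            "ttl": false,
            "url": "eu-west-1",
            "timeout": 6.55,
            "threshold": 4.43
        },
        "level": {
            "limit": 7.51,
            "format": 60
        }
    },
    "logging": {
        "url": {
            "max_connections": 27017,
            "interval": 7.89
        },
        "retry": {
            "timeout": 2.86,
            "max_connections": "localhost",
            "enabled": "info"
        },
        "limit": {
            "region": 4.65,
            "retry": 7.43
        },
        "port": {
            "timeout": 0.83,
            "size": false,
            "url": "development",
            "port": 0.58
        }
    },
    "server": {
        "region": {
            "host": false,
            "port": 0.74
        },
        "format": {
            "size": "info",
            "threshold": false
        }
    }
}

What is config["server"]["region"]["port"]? 0.74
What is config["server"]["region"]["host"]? False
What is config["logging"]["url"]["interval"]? 7.89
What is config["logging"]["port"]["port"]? 0.58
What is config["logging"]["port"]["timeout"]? 0.83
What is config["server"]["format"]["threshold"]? False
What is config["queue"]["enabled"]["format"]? 3.6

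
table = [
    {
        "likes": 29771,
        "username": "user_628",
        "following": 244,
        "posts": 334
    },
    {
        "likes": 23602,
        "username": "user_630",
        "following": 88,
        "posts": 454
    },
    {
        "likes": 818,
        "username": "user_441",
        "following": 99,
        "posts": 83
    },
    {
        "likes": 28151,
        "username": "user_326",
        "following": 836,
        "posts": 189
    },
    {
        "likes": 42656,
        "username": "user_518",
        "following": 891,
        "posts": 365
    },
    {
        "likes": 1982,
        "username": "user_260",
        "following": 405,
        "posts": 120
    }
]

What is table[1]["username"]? "user_630"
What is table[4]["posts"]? 365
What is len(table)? 6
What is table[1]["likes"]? 23602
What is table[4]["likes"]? 42656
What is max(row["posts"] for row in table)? 454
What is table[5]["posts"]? 120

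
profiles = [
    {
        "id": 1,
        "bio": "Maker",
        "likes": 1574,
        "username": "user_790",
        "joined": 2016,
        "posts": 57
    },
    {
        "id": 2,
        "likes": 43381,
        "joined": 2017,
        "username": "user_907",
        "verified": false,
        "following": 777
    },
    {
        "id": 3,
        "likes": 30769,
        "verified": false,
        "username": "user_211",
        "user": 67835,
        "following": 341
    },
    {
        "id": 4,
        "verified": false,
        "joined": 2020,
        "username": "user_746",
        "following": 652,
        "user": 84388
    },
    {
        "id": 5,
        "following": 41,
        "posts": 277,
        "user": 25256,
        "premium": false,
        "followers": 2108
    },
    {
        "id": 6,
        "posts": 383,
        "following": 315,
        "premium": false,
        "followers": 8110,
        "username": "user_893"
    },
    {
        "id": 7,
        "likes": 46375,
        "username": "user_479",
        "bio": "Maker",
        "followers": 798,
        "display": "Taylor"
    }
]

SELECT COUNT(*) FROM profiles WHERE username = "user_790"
1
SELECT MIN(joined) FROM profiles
2016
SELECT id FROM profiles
[1, 2, 3, 4, 5, 6, 7]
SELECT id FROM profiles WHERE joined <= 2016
[1]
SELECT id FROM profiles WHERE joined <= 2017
[1, 2]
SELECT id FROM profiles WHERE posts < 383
[1, 5]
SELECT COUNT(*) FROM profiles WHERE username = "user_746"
1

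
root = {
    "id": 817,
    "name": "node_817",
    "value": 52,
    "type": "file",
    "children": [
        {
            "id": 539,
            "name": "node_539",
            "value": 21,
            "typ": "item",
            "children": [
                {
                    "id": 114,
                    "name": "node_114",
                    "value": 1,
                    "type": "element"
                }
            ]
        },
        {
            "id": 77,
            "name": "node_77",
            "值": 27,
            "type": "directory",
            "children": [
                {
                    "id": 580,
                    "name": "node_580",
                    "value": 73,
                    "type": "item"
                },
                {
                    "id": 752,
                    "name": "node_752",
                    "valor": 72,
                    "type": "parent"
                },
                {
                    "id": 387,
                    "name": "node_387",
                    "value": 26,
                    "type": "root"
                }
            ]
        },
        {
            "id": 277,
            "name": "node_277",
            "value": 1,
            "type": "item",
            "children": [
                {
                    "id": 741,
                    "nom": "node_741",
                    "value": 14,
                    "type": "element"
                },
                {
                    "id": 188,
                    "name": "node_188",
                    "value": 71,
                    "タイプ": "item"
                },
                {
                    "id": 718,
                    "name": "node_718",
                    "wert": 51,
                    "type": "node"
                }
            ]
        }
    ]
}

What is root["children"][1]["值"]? 27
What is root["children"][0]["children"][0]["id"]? 114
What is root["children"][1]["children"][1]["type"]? "parent"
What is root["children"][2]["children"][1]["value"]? 71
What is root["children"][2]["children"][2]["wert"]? 51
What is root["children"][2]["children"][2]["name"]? "node_718"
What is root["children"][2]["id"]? 277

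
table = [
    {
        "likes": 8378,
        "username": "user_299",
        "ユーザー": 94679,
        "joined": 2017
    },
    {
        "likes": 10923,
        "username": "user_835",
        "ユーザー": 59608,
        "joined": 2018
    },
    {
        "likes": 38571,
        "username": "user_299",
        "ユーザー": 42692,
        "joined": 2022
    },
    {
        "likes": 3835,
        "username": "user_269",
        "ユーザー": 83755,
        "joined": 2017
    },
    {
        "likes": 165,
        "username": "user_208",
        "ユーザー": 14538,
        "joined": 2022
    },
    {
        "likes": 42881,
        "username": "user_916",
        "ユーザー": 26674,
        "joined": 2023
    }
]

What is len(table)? 6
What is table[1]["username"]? "user_835"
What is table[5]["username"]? "user_916"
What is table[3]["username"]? "user_269"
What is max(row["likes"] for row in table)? 42881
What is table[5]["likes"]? 42881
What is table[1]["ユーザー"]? 59608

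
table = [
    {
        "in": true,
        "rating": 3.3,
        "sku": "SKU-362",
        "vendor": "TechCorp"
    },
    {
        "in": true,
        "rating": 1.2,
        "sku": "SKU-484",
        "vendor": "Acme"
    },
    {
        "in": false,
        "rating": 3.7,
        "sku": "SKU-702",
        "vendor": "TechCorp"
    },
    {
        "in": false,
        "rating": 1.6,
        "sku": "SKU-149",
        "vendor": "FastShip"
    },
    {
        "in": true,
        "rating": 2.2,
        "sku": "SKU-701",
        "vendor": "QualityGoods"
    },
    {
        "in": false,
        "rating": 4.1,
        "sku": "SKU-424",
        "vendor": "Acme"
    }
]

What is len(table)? 6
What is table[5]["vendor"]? "Acme"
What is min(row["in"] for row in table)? False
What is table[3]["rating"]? 1.6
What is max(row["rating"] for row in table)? 4.1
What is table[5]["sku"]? "SKU-424"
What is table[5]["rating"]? 4.1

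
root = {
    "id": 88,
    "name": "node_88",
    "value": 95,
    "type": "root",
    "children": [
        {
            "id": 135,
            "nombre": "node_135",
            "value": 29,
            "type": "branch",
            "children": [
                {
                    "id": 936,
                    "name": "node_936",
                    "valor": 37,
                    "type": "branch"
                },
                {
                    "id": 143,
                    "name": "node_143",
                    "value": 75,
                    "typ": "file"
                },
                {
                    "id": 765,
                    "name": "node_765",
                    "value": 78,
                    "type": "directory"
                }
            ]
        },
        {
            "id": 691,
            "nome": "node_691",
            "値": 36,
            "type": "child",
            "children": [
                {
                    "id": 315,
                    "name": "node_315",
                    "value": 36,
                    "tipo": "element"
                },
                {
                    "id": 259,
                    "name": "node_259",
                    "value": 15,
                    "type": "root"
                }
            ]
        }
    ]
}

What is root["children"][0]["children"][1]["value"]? 75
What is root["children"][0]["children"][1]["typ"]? "file"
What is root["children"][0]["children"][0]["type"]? "branch"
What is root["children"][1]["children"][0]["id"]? 315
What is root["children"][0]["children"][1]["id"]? 143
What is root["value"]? 95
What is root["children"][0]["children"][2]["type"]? "directory"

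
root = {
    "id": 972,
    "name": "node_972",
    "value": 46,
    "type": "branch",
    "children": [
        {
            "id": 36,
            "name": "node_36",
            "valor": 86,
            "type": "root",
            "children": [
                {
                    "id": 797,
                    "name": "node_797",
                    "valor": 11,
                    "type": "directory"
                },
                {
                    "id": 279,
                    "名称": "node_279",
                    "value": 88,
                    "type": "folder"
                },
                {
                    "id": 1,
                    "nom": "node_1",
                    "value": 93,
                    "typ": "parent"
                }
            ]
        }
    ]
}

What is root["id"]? 972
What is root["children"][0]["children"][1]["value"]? 88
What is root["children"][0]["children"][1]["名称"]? "node_279"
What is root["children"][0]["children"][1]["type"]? "folder"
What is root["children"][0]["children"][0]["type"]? "directory"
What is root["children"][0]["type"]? "root"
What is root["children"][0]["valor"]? 86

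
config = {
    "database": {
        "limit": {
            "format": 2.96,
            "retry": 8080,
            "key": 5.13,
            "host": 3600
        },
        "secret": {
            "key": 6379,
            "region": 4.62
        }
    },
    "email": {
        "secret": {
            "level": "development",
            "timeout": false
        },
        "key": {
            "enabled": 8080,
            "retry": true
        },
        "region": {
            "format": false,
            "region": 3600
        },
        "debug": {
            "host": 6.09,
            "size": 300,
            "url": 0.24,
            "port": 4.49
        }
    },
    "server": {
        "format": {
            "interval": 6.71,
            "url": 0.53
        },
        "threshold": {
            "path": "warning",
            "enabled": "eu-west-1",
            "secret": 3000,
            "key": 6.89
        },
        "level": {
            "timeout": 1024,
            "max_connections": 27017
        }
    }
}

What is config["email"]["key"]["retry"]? True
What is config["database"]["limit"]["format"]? 2.96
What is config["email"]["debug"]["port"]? 4.49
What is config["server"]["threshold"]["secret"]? 3000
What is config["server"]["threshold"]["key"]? 6.89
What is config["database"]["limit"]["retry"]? 8080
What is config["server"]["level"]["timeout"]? 1024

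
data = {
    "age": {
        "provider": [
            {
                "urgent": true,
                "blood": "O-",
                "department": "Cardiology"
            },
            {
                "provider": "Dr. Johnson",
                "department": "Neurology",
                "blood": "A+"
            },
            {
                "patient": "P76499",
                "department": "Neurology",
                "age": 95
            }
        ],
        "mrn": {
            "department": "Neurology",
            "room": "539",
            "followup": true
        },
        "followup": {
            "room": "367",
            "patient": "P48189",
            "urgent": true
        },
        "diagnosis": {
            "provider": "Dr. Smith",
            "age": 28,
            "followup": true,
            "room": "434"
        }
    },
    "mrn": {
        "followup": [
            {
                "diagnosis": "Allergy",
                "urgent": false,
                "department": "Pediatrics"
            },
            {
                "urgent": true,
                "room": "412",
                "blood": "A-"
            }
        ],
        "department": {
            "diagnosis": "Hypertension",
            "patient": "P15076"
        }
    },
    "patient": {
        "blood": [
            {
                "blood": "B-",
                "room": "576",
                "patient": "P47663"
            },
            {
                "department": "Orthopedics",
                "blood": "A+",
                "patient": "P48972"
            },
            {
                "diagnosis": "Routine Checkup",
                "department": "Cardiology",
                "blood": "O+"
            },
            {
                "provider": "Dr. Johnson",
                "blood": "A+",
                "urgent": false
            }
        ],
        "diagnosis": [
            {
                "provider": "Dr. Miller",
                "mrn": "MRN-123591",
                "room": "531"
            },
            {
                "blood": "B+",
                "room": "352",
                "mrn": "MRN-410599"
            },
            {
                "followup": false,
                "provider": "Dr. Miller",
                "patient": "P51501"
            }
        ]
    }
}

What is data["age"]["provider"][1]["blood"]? "A+"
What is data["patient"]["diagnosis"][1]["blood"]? "B+"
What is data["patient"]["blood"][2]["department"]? "Cardiology"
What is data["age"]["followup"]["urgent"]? True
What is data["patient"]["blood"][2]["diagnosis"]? "Routine Checkup"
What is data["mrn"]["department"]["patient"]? "P15076"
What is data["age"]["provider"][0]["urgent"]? True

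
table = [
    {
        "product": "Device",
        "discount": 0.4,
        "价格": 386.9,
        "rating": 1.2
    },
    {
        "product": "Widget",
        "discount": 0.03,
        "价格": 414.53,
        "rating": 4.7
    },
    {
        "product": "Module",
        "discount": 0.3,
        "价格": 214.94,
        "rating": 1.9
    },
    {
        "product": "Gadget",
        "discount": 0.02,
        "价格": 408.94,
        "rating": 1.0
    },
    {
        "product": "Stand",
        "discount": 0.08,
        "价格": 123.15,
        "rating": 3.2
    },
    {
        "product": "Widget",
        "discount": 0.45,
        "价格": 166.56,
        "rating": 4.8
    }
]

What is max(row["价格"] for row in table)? 414.53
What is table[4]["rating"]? 3.2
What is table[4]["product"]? "Stand"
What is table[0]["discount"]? 0.4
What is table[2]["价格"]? 214.94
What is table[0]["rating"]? 1.2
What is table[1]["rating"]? 4.7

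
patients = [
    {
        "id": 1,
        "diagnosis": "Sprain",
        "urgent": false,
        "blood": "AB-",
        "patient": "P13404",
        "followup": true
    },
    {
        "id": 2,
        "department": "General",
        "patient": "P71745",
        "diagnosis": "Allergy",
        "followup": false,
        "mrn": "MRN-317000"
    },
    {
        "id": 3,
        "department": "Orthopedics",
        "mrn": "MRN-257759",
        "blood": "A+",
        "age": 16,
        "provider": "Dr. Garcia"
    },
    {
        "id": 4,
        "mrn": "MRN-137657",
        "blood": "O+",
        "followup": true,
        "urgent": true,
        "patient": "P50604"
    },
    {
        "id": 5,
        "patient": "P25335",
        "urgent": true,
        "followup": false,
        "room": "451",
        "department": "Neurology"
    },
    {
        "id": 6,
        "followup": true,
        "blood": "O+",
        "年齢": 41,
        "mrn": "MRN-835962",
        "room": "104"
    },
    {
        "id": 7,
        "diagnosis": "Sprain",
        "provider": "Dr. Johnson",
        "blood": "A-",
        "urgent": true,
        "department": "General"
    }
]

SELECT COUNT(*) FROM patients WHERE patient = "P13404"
1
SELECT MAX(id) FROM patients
7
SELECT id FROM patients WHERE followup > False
[1, 4, 6]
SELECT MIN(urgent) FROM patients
False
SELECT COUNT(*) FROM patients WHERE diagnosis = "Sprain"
2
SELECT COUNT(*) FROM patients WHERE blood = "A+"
1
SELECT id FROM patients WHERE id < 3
[1, 2]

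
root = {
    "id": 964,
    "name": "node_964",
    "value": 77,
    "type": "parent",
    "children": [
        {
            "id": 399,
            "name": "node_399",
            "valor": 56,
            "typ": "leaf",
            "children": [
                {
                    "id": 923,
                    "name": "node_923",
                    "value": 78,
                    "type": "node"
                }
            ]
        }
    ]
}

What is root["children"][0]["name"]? "node_399"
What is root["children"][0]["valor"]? 56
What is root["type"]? "parent"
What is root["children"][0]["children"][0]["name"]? "node_923"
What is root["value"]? 77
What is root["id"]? 964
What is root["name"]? "node_964"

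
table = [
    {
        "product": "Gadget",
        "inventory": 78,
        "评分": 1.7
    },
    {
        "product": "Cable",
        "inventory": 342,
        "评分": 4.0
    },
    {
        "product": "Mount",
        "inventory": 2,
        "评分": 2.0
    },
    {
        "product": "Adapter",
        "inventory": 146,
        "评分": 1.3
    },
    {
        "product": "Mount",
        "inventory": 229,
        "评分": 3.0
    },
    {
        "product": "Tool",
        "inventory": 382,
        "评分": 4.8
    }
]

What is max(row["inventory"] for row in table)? 382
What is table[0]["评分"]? 1.7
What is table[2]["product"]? "Mount"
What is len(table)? 6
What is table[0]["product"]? "Gadget"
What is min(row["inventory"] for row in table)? 2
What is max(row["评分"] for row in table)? 4.8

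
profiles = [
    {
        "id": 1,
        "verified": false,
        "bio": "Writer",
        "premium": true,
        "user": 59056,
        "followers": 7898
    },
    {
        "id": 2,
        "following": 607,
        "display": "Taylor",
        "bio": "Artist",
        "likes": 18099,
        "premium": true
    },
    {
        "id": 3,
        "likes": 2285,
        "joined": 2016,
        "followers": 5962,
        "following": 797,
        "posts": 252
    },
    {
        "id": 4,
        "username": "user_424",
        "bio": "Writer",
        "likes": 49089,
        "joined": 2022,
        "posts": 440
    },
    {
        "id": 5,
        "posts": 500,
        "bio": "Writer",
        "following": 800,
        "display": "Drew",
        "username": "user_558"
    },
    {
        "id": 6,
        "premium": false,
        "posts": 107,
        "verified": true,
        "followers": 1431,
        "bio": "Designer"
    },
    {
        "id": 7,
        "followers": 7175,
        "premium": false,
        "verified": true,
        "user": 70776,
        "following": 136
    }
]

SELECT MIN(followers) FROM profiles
1431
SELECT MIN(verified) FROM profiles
False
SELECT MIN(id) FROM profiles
1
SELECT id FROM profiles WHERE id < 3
[1, 2]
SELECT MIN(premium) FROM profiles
False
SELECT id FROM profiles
[1, 2, 3, 4, 5, 6, 7]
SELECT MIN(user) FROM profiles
59056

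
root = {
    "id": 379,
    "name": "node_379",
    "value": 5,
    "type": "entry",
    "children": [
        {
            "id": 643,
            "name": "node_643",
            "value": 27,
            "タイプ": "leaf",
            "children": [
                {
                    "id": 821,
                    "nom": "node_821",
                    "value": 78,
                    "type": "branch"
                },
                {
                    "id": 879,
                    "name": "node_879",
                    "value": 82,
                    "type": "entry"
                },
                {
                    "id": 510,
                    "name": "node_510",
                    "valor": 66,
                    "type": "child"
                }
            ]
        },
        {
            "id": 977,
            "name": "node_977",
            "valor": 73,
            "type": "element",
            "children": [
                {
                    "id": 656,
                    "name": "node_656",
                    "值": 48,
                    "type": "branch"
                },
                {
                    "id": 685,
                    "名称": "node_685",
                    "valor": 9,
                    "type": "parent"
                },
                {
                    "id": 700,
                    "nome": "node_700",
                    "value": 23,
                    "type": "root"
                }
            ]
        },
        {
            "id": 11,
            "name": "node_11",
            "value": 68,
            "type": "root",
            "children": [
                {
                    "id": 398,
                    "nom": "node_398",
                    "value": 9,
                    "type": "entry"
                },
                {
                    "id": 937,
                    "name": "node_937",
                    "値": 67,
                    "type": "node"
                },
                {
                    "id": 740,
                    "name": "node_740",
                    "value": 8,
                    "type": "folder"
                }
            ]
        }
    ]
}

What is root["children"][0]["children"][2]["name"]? "node_510"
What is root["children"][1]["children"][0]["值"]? 48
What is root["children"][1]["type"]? "element"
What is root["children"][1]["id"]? 977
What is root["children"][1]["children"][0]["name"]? "node_656"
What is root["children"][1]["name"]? "node_977"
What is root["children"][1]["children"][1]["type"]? "parent"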